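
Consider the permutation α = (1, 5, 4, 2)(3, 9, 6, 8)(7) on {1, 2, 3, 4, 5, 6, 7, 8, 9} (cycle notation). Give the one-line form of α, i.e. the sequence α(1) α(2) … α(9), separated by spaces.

Reading each image from the cycles: 1↦5, 2↦1, 3↦9, 4↦2, 5↦4, 6↦8, 7↦7, 8↦3, 9↦6.
Listing these in domain order gives 5 1 9 2 4 8 7 3 6.

5 1 9 2 4 8 7 3 6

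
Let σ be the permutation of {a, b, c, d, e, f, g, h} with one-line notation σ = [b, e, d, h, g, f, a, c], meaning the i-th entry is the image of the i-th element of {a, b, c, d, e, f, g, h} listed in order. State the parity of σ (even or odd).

In disjoint-cycle form the cycle lengths are 4, 3, 1.
A cycle is odd iff its length is even; σ has 1 even-length cycle, so sgn(σ) = (−1)^1 and σ is odd.

odd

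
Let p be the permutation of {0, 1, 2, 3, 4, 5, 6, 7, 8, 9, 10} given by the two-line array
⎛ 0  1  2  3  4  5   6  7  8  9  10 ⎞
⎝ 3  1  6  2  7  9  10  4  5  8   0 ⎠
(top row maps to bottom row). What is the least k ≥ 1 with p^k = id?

30

Decomposing into disjoint cycles gives cycle lengths 5, 3, 2, 1.
Since disjoint cycles commute, ord(p) = lcm(5, 3, 2) = 30.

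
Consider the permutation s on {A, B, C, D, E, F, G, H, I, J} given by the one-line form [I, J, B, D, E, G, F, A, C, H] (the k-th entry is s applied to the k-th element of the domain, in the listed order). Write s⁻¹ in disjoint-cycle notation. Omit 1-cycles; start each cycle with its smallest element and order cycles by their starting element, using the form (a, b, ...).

First write s in disjoint cycles: (A, I, C, B, J, H)(F, G).
Reversing each cycle (and rotating so the smallest element leads) gives s⁻¹ = (A, H, J, B, C, I)(F, G).

(A, H, J, B, C, I)(F, G)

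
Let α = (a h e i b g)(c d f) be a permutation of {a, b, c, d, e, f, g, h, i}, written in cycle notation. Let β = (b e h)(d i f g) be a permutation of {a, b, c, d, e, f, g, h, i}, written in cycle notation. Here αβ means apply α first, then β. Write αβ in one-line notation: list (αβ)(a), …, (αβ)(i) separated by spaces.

b d i g f c a h e

(αβ)(x) = β(α(x)). Computing each image: β(α(a)) = β(h) = b, β(α(b)) = β(g) = d, β(α(c)) = β(d) = i, β(α(d)) = β(f) = g, β(α(e)) = β(i) = f, β(α(f)) = β(c) = c, β(α(g)) = β(a) = a, β(α(h)) = β(e) = h, β(α(i)) = β(b) = e.
Hence αβ = [b d i g f c a h e].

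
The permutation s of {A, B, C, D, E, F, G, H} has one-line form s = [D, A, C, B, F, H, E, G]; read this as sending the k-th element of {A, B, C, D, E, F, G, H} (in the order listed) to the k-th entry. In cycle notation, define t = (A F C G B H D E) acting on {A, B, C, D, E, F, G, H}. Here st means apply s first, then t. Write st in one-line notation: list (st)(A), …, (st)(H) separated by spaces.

(st)(x) = t(s(x)). Computing each image: t(s(A)) = t(D) = E, t(s(B)) = t(A) = F, t(s(C)) = t(C) = G, t(s(D)) = t(B) = H, t(s(E)) = t(F) = C, t(s(F)) = t(H) = D, t(s(G)) = t(E) = A, t(s(H)) = t(G) = B.
Hence st = [E F G H C D A B].

E F G H C D A B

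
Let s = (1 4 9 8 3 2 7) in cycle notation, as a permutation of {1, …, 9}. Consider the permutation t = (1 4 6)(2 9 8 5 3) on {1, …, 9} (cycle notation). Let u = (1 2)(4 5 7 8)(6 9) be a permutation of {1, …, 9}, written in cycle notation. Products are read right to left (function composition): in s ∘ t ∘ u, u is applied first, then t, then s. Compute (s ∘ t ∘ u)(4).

2

(s ∘ t ∘ u)(4) = s(t(u(4))). u(4) = 5, then t(5) = 3, then s(3) = 2, so the result is 2.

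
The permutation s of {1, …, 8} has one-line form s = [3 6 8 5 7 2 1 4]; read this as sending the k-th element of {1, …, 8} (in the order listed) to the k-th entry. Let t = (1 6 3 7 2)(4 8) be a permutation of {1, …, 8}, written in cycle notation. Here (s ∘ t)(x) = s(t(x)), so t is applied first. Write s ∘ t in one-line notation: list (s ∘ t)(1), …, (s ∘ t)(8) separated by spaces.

For each element, apply t then s: 1 → 6 → 2; 2 → 1 → 3; 3 → 7 → 1; 4 → 8 → 4; 5 → 5 → 7; 6 → 3 → 8; 7 → 2 → 6; 8 → 4 → 5.
Collecting the images, s ∘ t = [2 3 1 4 7 8 6 5].

2 3 1 4 7 8 6 5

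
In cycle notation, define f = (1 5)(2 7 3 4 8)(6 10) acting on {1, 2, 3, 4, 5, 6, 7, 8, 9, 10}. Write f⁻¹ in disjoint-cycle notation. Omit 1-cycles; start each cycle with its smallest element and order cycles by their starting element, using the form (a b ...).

(1 5)(2 8 4 3 7)(6 10)

Inverting a permutation written in cycle notation just reverses the order within every cycle.
Reversing each cycle of f and rotating so the smallest element leads gives (1 5)(2 8 4 3 7)(6 10).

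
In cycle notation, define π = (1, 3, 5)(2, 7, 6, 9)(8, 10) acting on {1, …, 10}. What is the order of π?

The cycle type of π is (4, 3, 2, 1).
The order is lcm(4, 3, 2) = 12.

12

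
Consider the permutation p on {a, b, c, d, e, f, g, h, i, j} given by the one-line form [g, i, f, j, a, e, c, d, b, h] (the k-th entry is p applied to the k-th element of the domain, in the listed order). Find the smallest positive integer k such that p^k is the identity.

The disjoint-cycle form of p has cycle lengths 5, 3, 2.
The order is lcm(5, 3, 2) = 30.

30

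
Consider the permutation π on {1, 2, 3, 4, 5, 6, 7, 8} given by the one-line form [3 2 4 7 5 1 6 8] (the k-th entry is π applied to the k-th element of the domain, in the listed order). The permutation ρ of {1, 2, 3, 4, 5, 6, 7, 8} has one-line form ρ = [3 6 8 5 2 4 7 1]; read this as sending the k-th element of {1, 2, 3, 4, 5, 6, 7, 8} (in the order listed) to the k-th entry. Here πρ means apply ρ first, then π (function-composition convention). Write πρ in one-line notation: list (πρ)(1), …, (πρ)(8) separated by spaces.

(πρ)(x) = π(ρ(x)). Computing each image: π(ρ(1)) = π(3) = 4, π(ρ(2)) = π(6) = 1, π(ρ(3)) = π(8) = 8, π(ρ(4)) = π(5) = 5, π(ρ(5)) = π(2) = 2, π(ρ(6)) = π(4) = 7, π(ρ(7)) = π(7) = 6, π(ρ(8)) = π(1) = 3.
Hence πρ = [4 1 8 5 2 7 6 3].

4 1 8 5 2 7 6 3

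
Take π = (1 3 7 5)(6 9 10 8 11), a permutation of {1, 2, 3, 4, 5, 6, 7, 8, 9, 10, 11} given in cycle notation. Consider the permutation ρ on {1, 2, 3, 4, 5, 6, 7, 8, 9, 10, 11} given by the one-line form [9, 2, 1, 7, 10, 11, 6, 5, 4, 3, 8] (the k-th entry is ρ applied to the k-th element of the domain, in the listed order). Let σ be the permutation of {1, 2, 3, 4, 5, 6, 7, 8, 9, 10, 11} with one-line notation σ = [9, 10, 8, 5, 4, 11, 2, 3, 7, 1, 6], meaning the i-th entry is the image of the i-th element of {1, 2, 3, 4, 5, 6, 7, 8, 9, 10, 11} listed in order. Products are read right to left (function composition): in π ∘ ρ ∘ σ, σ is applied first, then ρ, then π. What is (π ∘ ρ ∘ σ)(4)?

8

Apply the permutations in order: σ(4) = 5, then ρ(5) = 10, then π(10) = 8. So (π ∘ ρ ∘ σ)(4) = 8.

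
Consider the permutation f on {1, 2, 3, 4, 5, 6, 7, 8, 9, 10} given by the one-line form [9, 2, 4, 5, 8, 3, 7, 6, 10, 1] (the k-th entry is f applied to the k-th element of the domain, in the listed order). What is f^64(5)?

4

Tracing 5 → 8 → … returns to 5 after 5 steps, so 5 lies in a 5-cycle (3, 4, 5, 8, 6).
On a 5-cycle, f^5 is the identity, so f^64 = f^4 there (64 ≡ 4 mod 5).
Advancing 4 steps from 5: 5 → 8 → 6 → 3 → 4.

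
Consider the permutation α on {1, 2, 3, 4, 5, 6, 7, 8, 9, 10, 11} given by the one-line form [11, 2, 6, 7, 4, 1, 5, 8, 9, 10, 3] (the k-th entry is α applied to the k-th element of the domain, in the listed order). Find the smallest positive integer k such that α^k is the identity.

The disjoint-cycle form of α has cycle lengths 4, 3, 1, 1, 1, 1.
The order is lcm(4, 3) = 12.

12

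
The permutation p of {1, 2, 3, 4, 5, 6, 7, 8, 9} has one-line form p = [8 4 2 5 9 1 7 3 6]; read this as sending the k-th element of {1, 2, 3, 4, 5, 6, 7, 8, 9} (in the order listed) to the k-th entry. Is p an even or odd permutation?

odd

In disjoint-cycle form the cycle lengths are 8, 1.
A cycle of length ℓ contributes ℓ−1 transpositions, so p is a product of 7 transpositions — odd.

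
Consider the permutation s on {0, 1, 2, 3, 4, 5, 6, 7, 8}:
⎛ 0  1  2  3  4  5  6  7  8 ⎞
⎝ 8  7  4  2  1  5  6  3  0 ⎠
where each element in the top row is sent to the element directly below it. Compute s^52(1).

3

Tracing 1 → 7 → … returns to 1 after 5 steps, so 1 lies in a 5-cycle (1, 7, 3, 2, 4).
Since the cycle has length 5, s^52 acts on it the same as s^2 (52 mod 5 = 2).
Advancing 2 steps from 1: 1 → 7 → 3.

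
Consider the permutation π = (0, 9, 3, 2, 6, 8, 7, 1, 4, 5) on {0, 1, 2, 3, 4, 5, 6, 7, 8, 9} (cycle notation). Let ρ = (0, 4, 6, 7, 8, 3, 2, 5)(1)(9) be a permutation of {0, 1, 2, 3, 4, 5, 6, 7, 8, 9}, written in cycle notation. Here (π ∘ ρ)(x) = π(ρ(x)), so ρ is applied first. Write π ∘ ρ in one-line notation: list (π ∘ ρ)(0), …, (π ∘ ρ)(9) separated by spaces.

5 4 0 6 8 9 1 7 2 3

Chase each element through ρ then π: 0 → 4 → 5; 1 → 1 → 4; 2 → 5 → 0; 3 → 2 → 6; 4 → 6 → 8; 5 → 0 → 9; 6 → 7 → 1; 7 → 8 → 7; 8 → 3 → 2; 9 → 9 → 3.
Collecting the images, π ∘ ρ = [5 4 0 6 8 9 1 7 2 3].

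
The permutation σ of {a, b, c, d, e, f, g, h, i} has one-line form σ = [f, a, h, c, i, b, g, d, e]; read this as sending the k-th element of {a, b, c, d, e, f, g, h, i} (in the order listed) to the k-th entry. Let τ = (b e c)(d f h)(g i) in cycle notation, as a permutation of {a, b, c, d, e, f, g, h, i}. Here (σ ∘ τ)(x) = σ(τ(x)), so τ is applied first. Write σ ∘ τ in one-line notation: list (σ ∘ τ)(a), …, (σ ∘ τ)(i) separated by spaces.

Chase each element through τ then σ: a → a → f; b → e → i; c → b → a; d → f → b; e → c → h; f → h → d; g → i → e; h → d → c; i → g → g.
Collecting the images, σ ∘ τ = [f i a b h d e c g].

f i a b h d e c g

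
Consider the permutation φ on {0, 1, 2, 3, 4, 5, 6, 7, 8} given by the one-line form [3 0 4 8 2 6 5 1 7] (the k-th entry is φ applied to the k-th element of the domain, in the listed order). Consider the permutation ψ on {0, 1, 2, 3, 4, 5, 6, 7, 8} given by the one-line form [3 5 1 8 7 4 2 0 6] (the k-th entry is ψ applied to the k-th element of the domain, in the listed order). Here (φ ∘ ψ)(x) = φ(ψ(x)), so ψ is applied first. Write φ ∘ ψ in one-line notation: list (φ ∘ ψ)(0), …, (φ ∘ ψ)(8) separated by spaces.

8 6 0 7 1 2 4 3 5

For each element, apply ψ then φ: 0 → 3 → 8; 1 → 5 → 6; 2 → 1 → 0; 3 → 8 → 7; 4 → 7 → 1; 5 → 4 → 2; 6 → 2 → 4; 7 → 0 → 3; 8 → 6 → 5.
So φ ∘ ψ in one-line form is 8 6 0 7 1 2 4 3 5.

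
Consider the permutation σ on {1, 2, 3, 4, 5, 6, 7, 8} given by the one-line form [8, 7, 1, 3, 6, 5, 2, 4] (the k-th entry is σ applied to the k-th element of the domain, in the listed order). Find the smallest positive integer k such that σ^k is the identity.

Writing σ as disjoint cycles, the cycle lengths are 4, 2, 2.
The order of σ is the least common multiple of its cycle lengths: lcm(4, 2, 2) = 4.

4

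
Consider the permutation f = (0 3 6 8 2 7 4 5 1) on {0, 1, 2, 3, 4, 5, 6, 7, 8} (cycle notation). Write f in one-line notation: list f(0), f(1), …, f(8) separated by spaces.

3 0 7 6 5 1 8 4 2

Each element maps to the next entry in its cycle (wrapping to the front): 0↦3, 1↦0, 2↦7, 3↦6, 4↦5, 5↦1, 6↦8, 7↦4, 8↦2.
Listing these in domain order gives 3 0 7 6 5 1 8 4 2.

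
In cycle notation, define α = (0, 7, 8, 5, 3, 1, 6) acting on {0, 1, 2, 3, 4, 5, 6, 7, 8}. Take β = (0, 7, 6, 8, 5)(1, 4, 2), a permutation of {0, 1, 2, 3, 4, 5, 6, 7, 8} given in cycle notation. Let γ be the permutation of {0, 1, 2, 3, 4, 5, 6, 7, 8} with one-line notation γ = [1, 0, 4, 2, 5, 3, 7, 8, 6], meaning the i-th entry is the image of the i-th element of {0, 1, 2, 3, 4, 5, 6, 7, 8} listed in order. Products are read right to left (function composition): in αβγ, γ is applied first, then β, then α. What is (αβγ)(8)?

5

(αβγ)(8) = α(β(γ(8))). γ(8) = 6, then β(6) = 8, then α(8) = 5, so the result is 5.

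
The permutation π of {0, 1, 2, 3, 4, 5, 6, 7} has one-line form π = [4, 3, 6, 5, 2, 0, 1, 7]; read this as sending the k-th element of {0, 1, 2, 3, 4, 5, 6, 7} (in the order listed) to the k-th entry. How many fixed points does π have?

1

The fixed points (elements with π(x) = x) are {7}, so there is 1.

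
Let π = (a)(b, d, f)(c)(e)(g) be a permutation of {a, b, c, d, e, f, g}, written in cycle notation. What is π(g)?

The 1-cycle (g) fixes g, so π(g) = g.

g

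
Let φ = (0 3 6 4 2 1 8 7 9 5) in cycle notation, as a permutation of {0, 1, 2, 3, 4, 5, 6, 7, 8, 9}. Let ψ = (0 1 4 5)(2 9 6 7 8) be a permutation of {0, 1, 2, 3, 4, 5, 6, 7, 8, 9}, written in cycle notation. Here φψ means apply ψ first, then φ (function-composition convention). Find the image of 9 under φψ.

First apply ψ: ψ(9) = 6, then φ(6) = 4. Thus (φψ)(9) = 4.

4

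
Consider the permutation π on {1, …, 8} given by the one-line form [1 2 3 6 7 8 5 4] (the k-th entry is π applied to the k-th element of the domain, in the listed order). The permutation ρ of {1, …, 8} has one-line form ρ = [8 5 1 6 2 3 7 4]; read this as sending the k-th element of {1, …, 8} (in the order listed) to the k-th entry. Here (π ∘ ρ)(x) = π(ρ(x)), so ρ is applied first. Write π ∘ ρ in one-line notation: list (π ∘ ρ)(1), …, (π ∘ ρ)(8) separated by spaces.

4 7 1 8 2 3 5 6

(π ∘ ρ)(x) = π(ρ(x)). Computing each image: π(ρ(1)) = π(8) = 4, π(ρ(2)) = π(5) = 7, π(ρ(3)) = π(1) = 1, π(ρ(4)) = π(6) = 8, π(ρ(5)) = π(2) = 2, π(ρ(6)) = π(3) = 3, π(ρ(7)) = π(7) = 5, π(ρ(8)) = π(4) = 6.
Hence π ∘ ρ = [4 7 1 8 2 3 5 6].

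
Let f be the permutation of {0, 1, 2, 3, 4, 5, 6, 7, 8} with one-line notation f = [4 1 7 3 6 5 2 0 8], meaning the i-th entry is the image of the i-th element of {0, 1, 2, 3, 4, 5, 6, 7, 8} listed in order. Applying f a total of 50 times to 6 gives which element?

Tracing 6 → 2 → … returns to 6 after 5 steps, so 6 lies in a 5-cycle (0, 4, 6, 2, 7).
On a 5-cycle, f^5 is the identity, so f^50 = f^0 there (50 ≡ 0 mod 5).
So f^50(6) = 6.

6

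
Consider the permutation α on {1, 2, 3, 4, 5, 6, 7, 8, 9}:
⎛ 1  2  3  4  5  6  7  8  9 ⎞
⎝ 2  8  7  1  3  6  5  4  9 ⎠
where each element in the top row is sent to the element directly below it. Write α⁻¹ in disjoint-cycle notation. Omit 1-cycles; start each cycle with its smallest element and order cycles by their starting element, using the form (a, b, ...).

First write α in disjoint cycles: (1, 2, 8, 4)(3, 7, 5).
The inverse reverses every cycle; in canonical form, α⁻¹ = (1, 4, 8, 2)(3, 5, 7).

(1, 4, 8, 2)(3, 5, 7)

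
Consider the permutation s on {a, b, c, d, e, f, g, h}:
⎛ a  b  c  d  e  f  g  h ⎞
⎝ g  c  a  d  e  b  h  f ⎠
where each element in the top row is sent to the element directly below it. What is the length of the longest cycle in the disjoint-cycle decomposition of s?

Decomposing into disjoint cycles gives (a, g, h, f, b, c); the longest has length 6.

6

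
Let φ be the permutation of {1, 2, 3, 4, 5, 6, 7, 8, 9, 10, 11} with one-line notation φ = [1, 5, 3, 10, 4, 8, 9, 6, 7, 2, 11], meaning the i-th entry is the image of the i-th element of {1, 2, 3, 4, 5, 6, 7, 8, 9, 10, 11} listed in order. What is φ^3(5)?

Tracing 5 → 4 → … returns to 5 after 4 steps, so 5 lies in a 4-cycle (2, 5, 4, 10).
Stepping 3 places around the cycle: 5 → 4 → 10 → 2.

2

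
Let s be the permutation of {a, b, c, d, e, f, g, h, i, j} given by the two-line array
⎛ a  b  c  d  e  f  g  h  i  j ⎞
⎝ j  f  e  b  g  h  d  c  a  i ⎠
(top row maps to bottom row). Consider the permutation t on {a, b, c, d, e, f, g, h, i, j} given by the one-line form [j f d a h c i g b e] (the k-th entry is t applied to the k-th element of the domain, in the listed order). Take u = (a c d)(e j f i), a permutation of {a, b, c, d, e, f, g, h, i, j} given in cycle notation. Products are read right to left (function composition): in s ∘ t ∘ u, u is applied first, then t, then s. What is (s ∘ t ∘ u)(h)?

(s ∘ t ∘ u)(h) = s(t(u(h))). u(h) = h, then t(h) = g, then s(g) = d, so the result is d.

d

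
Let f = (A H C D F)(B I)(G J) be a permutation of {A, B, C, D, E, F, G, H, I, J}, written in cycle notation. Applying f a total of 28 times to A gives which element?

D

A lies in the 5-cycle (A H C D F).
Powers repeat with period 5 on this cycle, and 28 mod 5 = 3, so f^28(A) = f^3(A).
Advancing 3 steps from A: A → H → C → D.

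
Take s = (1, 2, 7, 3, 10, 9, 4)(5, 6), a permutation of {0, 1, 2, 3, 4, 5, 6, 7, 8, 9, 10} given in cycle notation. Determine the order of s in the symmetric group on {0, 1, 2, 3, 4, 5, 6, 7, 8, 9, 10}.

14

The disjoint cycles have lengths 7, 2, 1, 1.
Since disjoint cycles commute, ord(s) = lcm(7, 2) = 14.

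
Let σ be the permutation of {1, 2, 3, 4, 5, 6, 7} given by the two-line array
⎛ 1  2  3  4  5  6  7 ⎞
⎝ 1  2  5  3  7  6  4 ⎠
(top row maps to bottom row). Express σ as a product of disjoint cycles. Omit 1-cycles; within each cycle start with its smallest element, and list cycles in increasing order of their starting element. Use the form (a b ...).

Iterating σ from 3 gives 3 → 5 → 7 → 4 → 3; that is the 4-cycle (3 5 7 4).
Continuing from each remaining unvisited element yields (3 5 7 4).

(3 5 7 4)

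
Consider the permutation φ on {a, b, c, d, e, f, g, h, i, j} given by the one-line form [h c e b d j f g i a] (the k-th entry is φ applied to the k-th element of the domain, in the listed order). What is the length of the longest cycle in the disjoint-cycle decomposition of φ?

5

Decomposing into disjoint cycles gives (a, h, g, f, j)(b, c, e, d); the longest has length 5.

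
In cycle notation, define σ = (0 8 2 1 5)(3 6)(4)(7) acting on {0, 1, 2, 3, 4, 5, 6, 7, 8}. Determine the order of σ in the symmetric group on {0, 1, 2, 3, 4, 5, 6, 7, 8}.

The disjoint cycles have lengths 5, 2, 1, 1.
Since disjoint cycles commute, ord(σ) = lcm(5, 2) = 10.

10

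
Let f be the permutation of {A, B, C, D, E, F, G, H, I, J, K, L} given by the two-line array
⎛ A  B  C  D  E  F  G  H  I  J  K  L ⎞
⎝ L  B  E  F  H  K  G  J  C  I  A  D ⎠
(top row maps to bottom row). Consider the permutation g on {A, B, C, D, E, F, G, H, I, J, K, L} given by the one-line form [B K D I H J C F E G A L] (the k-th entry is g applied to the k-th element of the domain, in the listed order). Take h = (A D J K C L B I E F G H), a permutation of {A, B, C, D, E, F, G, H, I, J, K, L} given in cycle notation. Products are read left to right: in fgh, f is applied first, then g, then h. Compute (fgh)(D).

Chase D: f(D) = F; g(F) = J; h(J) = K. Hence (fgh)(D) = K.

K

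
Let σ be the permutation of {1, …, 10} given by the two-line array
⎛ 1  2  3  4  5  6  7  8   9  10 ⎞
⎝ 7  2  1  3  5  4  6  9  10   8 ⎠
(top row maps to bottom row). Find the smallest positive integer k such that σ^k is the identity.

Writing σ as disjoint cycles, the cycle lengths are 5, 3, 1, 1.
The order is lcm(5, 3) = 15.

15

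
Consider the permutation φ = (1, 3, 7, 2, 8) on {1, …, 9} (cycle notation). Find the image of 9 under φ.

9 does not appear in any cycle of φ, so it is a fixed point: φ(9) = 9.

9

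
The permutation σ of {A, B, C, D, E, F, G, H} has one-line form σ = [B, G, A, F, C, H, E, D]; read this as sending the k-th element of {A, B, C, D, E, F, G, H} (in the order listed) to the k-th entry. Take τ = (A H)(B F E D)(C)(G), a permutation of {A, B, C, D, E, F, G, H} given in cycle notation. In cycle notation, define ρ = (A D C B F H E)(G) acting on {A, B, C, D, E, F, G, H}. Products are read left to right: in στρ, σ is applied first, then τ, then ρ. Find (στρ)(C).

(στρ)(C) = ρ(τ(σ(C))). σ(C) = A, then τ(A) = H, then ρ(H) = E, so the result is E.

E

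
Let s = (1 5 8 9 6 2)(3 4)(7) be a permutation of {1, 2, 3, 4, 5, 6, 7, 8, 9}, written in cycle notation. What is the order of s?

6

The disjoint cycles have lengths 6, 2, 1.
The order of s is the least common multiple of its cycle lengths: lcm(6, 2) = 6.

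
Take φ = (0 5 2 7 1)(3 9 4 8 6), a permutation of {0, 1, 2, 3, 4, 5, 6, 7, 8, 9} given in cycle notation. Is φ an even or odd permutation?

even

The cycle lengths are 5, 5.
A cycle is odd iff its length is even; φ has 0 even-length cycles, so sgn(φ) = (−1)^0 and φ is even.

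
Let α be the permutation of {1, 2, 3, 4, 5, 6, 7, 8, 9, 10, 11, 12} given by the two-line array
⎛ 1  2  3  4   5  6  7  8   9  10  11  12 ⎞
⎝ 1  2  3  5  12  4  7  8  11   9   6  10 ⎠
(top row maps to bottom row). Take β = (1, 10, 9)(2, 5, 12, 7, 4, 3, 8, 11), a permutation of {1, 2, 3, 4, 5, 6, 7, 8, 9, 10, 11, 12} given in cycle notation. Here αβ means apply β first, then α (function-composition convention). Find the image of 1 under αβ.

β(1) = 10, then α(10) = 9; composing gives (αβ)(1) = 9.

9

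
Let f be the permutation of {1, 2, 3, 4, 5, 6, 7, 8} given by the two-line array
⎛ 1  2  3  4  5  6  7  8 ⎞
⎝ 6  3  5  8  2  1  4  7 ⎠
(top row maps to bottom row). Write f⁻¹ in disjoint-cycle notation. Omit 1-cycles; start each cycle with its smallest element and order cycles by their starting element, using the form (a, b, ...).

(1, 6)(2, 5, 3)(4, 7, 8)

First write f in disjoint cycles: (1, 6)(2, 3, 5)(4, 8, 7).
The inverse reverses every cycle; in canonical form, f⁻¹ = (1, 6)(2, 5, 3)(4, 7, 8).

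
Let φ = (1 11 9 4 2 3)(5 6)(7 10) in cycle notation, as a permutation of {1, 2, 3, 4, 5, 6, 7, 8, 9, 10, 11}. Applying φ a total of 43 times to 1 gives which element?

1 lies in the 6-cycle (1 11 9 4 2 3).
On a 6-cycle, φ^6 is the identity, so φ^43 = φ^1 there (43 ≡ 1 mod 6).
Advancing 1 step from 1: 1 → 11.

11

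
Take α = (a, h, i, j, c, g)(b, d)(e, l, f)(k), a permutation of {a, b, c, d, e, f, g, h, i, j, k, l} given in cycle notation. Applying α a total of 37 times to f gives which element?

f lies in the 3-cycle (e, l, f).
Since the cycle has length 3, α^37 acts on it the same as α^1 (37 mod 3 = 1).
Stepping 1 place around the cycle: f → e.

e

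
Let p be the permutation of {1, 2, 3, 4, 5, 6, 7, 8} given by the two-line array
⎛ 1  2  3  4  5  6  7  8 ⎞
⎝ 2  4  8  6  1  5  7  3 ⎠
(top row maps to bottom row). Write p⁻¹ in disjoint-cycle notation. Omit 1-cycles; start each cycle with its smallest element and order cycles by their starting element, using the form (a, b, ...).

(1, 5, 6, 4, 2)(3, 8)

First write p in disjoint cycles: (1, 2, 4, 6, 5)(3, 8).
Reversing each cycle (and rotating so the smallest element leads) gives p⁻¹ = (1, 5, 6, 4, 2)(3, 8).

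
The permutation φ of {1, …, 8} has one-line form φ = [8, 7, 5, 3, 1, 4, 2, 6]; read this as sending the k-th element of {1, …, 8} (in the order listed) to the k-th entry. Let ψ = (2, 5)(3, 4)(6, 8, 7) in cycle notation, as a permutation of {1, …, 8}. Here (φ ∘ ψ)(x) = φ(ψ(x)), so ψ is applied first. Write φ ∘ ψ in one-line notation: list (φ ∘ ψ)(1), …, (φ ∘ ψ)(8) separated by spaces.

(φ ∘ ψ)(x) = φ(ψ(x)). Computing each image: φ(ψ(1)) = φ(1) = 8, φ(ψ(2)) = φ(5) = 1, φ(ψ(3)) = φ(4) = 3, φ(ψ(4)) = φ(3) = 5, φ(ψ(5)) = φ(2) = 7, φ(ψ(6)) = φ(8) = 6, φ(ψ(7)) = φ(6) = 4, φ(ψ(8)) = φ(7) = 2.
Hence φ ∘ ψ = [8 1 3 5 7 6 4 2].

8 1 3 5 7 6 4 2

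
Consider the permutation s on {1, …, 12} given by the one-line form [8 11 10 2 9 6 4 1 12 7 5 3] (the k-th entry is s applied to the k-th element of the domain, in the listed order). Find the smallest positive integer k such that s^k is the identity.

Decomposing into disjoint cycles gives cycle lengths 9, 2, 1.
The order of s is the least common multiple of its cycle lengths: lcm(9, 2) = 18.

18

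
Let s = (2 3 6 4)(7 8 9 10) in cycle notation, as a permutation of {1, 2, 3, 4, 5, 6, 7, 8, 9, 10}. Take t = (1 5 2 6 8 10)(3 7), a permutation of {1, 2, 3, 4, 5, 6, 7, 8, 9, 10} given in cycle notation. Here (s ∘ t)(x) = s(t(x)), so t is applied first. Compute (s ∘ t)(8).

t(8) = 10, then s(10) = 7; composing gives (s ∘ t)(8) = 7.

7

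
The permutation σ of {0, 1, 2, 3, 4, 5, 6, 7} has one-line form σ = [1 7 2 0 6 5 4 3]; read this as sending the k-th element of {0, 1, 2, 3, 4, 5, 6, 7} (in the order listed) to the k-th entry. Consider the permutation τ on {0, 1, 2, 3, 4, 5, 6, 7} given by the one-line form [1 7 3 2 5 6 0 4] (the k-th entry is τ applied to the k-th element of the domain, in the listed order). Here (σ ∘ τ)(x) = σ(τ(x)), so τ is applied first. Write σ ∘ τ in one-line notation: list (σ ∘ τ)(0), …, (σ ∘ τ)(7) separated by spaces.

(σ ∘ τ)(x) = σ(τ(x)). Computing each image: σ(τ(0)) = σ(1) = 7, σ(τ(1)) = σ(7) = 3, σ(τ(2)) = σ(3) = 0, σ(τ(3)) = σ(2) = 2, σ(τ(4)) = σ(5) = 5, σ(τ(5)) = σ(6) = 4, σ(τ(6)) = σ(0) = 1, σ(τ(7)) = σ(4) = 6.
Hence σ ∘ τ = [7 3 0 2 5 4 1 6].

7 3 0 2 5 4 1 6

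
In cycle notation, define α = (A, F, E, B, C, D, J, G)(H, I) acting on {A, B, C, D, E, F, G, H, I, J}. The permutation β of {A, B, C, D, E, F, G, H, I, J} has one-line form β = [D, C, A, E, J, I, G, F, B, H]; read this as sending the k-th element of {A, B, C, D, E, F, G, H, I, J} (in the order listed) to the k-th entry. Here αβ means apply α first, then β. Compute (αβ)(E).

(αβ)(E) = β(α(E)). α(E) = B, then β(B) = C. So (αβ)(E) = C.

C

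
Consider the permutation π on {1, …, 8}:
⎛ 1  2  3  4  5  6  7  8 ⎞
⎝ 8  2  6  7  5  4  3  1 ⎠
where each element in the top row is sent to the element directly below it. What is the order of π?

The disjoint-cycle form of π has cycle lengths 4, 2, 1, 1.
The order of π is the least common multiple of its cycle lengths: lcm(4, 2) = 4.

4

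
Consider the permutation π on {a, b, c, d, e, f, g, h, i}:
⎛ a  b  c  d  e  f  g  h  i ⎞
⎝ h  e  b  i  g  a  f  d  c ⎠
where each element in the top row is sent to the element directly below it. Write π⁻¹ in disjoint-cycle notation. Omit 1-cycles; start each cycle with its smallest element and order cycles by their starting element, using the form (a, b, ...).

The cycle decomposition of π is (a, h, d, i, c, b, e, g, f).
Reversing each cycle (and rotating so the smallest element leads) gives π⁻¹ = (a, f, g, e, b, c, i, d, h).

(a, f, g, e, b, c, i, d, h)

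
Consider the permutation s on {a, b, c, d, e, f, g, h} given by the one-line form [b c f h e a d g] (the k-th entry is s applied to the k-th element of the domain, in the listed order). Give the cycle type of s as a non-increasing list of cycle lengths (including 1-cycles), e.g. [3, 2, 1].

[4, 3, 1]

The disjoint cycles are (a, b, c, f)(d, h, g)(e), with lengths 4, 3, 1 in non-increasing order.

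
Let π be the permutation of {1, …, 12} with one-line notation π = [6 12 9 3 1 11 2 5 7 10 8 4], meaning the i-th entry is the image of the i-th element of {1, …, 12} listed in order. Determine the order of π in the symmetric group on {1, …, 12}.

30

Writing π as disjoint cycles, the cycle lengths are 6, 5, 1.
The order of π is the least common multiple of its cycle lengths: lcm(6, 5) = 30.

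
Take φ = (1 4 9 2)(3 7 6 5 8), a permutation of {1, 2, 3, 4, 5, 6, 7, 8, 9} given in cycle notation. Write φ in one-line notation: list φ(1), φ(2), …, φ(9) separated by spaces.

4 1 7 9 8 5 6 3 2

Reading each image from the cycles: 1↦4, 2↦1, 3↦7, 4↦9, 5↦8, 6↦5, 7↦6, 8↦3, 9↦2.
So the one-line form is 4 1 7 9 8 5 6 3 2.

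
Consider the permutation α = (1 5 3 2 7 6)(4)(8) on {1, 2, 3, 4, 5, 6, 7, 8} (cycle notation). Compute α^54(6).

6

6 lies in the 6-cycle (1 5 3 2 7 6).
On a 6-cycle, α^6 is the identity, so α^54 = α^0 there (54 ≡ 0 mod 6).
So α^54(6) = 6.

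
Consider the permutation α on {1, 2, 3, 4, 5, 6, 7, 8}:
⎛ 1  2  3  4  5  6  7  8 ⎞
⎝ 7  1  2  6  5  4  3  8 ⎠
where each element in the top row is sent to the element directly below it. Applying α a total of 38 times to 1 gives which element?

3

Tracing 1 → 7 → … returns to 1 after 4 steps, so 1 lies in a 4-cycle (1, 7, 3, 2).
On a 4-cycle, α^4 is the identity, so α^38 = α^2 there (38 ≡ 2 mod 4).
Stepping 2 places around the cycle: 1 → 7 → 3.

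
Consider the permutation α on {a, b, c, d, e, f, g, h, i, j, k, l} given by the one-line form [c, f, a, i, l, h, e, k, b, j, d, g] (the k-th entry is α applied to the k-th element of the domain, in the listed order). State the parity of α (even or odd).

even

In disjoint-cycle form the cycle lengths are 6, 3, 2, 1.
A cycle of length ℓ contributes ℓ−1 transpositions, so α is a product of 5 + 2 + 1 = 8 transpositions — even.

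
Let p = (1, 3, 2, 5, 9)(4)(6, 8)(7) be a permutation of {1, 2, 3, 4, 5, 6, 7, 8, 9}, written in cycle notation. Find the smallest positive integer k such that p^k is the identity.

10

The cycle type of p is (5, 2, 1, 1).
The order is lcm(5, 2) = 10.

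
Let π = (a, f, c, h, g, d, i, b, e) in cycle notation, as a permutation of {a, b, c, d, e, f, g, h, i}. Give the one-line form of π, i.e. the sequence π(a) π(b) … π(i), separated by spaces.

f e h i a c d g b

Image by image: a↦f, b↦e, c↦h, d↦i, e↦a, f↦c, g↦d, h↦g, i↦b.
Listing these in domain order gives f e h i a c d g b.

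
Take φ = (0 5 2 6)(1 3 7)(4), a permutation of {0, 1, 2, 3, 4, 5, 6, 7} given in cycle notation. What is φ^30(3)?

3 lies in the 3-cycle (1 3 7).
Powers repeat with period 3 on this cycle, and 30 mod 3 = 0, so φ^30(3) = φ^0(3).
So φ^30(3) = 3.

3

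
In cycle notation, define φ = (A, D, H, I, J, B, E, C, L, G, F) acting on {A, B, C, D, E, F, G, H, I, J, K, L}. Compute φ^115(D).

D lies in the 11-cycle (A, D, H, I, J, B, E, C, L, G, F).
Since the cycle has length 11, φ^115 acts on it the same as φ^5 (115 mod 11 = 5).
Stepping 5 places around the cycle: D → H → I → J → B → E.

E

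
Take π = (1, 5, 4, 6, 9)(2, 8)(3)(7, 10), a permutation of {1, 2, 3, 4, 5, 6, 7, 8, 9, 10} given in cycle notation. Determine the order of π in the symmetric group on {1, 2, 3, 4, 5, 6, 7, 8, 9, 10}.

The disjoint cycles have lengths 5, 2, 2, 1.
Since disjoint cycles commute, ord(π) = lcm(5, 2, 2) = 10.

10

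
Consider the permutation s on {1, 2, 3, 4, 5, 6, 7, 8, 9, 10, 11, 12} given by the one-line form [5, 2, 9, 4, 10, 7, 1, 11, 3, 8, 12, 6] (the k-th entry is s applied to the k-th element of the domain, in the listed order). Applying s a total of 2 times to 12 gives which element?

Tracing 12 → 6 → … returns to 12 after 8 steps, so 12 lies in an 8-cycle (1, 5, 10, 8, 11, 12, 6, 7).
Advancing 2 steps from 12: 12 → 6 → 7.

7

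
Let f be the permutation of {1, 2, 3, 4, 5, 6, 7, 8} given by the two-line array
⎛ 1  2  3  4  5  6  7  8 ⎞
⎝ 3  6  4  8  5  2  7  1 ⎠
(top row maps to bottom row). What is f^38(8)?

3

Tracing 8 → 1 → … returns to 8 after 4 steps, so 8 lies in a 4-cycle (1, 3, 4, 8).
On a 4-cycle, f^4 is the identity, so f^38 = f^2 there (38 ≡ 2 mod 4).
Stepping 2 places around the cycle: 8 → 1 → 3.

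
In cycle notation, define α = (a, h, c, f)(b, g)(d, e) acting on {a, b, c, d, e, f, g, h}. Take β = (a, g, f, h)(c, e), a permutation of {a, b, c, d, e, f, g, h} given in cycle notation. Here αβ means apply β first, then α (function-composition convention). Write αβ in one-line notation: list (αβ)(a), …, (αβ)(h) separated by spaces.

b g d e f c a h

For each element, apply β then α: a → g → b; b → b → g; c → e → d; d → d → e; e → c → f; f → h → c; g → f → a; h → a → h.
So αβ in one-line form is b g d e f c a h.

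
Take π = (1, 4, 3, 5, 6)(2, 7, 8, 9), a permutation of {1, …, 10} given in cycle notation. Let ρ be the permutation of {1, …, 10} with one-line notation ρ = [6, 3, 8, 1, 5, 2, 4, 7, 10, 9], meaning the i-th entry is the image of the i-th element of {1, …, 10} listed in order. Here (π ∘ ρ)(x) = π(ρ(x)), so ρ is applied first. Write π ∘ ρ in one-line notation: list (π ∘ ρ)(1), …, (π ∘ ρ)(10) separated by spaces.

1 5 9 4 6 7 3 8 10 2

Chase each element through ρ then π: 1 → 6 → 1; 2 → 3 → 5; 3 → 8 → 9; 4 → 1 → 4; 5 → 5 → 6; 6 → 2 → 7; 7 → 4 → 3; 8 → 7 → 8; 9 → 10 → 10; 10 → 9 → 2.
So π ∘ ρ in one-line form is 1 5 9 4 6 7 3 8 10 2.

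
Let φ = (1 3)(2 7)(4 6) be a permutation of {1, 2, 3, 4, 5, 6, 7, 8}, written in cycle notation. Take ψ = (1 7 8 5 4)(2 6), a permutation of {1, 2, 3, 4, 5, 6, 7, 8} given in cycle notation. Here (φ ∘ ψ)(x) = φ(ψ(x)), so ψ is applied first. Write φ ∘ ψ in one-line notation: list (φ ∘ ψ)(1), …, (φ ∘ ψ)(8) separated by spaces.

2 4 1 3 6 7 8 5

Chase each element through ψ then φ: 1 → 7 → 2; 2 → 6 → 4; 3 → 3 → 1; 4 → 1 → 3; 5 → 4 → 6; 6 → 2 → 7; 7 → 8 → 8; 8 → 5 → 5.
Collecting the images, φ ∘ ψ = [2 4 1 3 6 7 8 5].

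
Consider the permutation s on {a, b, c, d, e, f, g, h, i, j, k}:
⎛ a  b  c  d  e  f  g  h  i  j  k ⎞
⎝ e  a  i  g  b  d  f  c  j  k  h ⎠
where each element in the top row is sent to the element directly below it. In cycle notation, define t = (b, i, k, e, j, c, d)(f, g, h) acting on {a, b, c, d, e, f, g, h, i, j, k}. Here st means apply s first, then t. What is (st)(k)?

s(k) = h, then t(h) = f; composing gives (st)(k) = f.

f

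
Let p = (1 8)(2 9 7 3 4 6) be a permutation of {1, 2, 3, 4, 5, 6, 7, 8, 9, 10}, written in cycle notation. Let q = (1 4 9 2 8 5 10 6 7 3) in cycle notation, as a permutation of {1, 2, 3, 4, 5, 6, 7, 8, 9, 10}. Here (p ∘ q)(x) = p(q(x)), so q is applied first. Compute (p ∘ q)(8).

First apply q: q(8) = 5, then p(5) = 5. Thus (p ∘ q)(8) = 5.

5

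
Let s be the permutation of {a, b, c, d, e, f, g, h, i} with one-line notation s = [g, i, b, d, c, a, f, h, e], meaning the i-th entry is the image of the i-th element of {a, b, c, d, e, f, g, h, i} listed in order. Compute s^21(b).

Tracing b → i → … returns to b after 4 steps, so b lies in a 4-cycle (b i e c).
Powers repeat with period 4 on this cycle, and 21 mod 4 = 1, so s^21(b) = s^1(b).
Stepping 1 place around the cycle: b → i.

i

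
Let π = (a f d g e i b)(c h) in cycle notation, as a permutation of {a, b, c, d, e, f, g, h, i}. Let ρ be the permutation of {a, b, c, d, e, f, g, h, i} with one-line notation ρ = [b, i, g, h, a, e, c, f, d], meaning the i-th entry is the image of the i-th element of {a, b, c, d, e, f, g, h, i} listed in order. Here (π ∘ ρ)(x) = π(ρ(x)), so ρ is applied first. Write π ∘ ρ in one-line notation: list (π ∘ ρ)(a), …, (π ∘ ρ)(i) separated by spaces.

(π ∘ ρ)(x) = π(ρ(x)). Computing each image: π(ρ(a)) = π(b) = a, π(ρ(b)) = π(i) = b, π(ρ(c)) = π(g) = e, π(ρ(d)) = π(h) = c, π(ρ(e)) = π(a) = f, π(ρ(f)) = π(e) = i, π(ρ(g)) = π(c) = h, π(ρ(h)) = π(f) = d, π(ρ(i)) = π(d) = g.
Hence π ∘ ρ = [a b e c f i h d g].

a b e c f i h d g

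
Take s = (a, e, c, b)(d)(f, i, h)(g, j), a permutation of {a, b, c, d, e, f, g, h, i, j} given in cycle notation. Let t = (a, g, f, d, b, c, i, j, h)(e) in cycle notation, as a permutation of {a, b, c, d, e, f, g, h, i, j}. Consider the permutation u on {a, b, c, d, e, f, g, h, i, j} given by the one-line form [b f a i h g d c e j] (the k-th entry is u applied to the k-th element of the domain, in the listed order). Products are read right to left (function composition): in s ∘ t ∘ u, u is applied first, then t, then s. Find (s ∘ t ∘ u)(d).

g

Apply the permutations in order: u(d) = i, then t(i) = j, then s(j) = g. So (s ∘ t ∘ u)(d) = g.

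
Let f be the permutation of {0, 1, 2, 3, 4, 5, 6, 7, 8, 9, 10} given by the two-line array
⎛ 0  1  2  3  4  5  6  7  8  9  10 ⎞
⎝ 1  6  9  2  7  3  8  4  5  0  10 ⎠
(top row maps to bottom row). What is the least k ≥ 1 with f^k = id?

Decomposing into disjoint cycles gives cycle lengths 8, 2, 1.
The order is lcm(8, 2) = 8.

8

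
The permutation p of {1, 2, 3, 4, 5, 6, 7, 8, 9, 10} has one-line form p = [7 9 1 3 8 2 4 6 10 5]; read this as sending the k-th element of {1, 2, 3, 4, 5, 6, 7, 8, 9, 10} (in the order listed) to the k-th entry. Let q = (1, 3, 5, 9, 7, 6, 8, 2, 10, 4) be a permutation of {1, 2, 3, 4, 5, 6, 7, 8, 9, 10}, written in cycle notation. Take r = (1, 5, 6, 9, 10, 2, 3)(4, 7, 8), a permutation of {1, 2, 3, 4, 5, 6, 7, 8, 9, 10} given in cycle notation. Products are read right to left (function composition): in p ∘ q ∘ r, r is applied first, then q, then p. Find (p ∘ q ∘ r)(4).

2

Apply the permutations in order: r(4) = 7, then q(7) = 6, then p(6) = 2. So (p ∘ q ∘ r)(4) = 2.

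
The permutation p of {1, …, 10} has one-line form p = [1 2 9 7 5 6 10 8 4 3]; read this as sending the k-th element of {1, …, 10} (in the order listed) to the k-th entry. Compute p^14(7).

Tracing 7 → 10 → … returns to 7 after 5 steps, so 7 lies in a 5-cycle (3, 9, 4, 7, 10).
On a 5-cycle, p^5 is the identity, so p^14 = p^4 there (14 ≡ 4 mod 5).
Advancing 4 steps from 7: 7 → 10 → 3 → 9 → 4.

4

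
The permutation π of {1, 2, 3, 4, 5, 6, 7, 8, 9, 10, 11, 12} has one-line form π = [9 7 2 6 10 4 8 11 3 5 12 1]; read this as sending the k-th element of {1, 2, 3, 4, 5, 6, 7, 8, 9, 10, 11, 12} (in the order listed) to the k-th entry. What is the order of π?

8

Decomposing into disjoint cycles gives cycle lengths 8, 2, 2.
Since disjoint cycles commute, ord(π) = lcm(8, 2, 2) = 8.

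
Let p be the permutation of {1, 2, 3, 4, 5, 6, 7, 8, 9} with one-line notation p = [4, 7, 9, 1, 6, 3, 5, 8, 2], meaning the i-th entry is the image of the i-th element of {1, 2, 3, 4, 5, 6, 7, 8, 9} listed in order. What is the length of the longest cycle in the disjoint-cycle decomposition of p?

Decomposing into disjoint cycles gives (1 4)(2 7 5 6 3 9); the longest has length 6.

6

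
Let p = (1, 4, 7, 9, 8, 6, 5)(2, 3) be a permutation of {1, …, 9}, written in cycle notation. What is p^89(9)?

9 lies in the 7-cycle (1, 4, 7, 9, 8, 6, 5).
Powers repeat with period 7 on this cycle, and 89 mod 7 = 5, so p^89(9) = p^5(9).
Stepping 5 places around the cycle: 9 → 8 → 6 → 5 → 1 → 4.

4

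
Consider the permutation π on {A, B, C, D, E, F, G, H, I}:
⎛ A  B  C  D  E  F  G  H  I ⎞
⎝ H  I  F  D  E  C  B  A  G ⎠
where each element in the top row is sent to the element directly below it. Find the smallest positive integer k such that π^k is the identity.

6

Writing π as disjoint cycles, the cycle lengths are 3, 2, 2, 1, 1.
The order is lcm(3, 2, 2) = 6.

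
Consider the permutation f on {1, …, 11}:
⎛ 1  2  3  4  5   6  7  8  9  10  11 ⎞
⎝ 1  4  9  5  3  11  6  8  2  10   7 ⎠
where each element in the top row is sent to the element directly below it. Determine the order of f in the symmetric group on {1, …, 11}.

15

Writing f as disjoint cycles, the cycle lengths are 5, 3, 1, 1, 1.
The order of f is the least common multiple of its cycle lengths: lcm(5, 3) = 15.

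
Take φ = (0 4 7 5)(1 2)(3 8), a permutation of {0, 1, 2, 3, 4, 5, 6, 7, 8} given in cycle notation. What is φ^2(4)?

4 lies in the 4-cycle (0 4 7 5).
Stepping 2 places around the cycle: 4 → 7 → 5.

5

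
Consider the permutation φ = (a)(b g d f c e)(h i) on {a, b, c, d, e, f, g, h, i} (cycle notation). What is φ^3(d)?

e

d lies in the 6-cycle (b g d f c e).
Advancing 3 steps from d: d → f → c → e.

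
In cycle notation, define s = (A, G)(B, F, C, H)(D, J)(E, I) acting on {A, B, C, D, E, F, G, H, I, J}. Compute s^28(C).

C

C lies in the 4-cycle (B, F, C, H).
On a 4-cycle, s^4 is the identity, so s^28 = s^0 there (28 ≡ 0 mod 4).
So s^28(C) = C.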